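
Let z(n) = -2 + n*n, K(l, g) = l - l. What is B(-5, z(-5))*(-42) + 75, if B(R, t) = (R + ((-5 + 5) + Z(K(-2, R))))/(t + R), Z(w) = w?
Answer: 260/3 ≈ 86.667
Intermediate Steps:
K(l, g) = 0
z(n) = -2 + n²
B(R, t) = R/(R + t) (B(R, t) = (R + ((-5 + 5) + 0))/(t + R) = (R + (0 + 0))/(R + t) = (R + 0)/(R + t) = R/(R + t))
B(-5, z(-5))*(-42) + 75 = -5/(-5 + (-2 + (-5)²))*(-42) + 75 = -5/(-5 + (-2 + 25))*(-42) + 75 = -5/(-5 + 23)*(-42) + 75 = -5/18*(-42) + 75 = 35/3 + 75 = 260/3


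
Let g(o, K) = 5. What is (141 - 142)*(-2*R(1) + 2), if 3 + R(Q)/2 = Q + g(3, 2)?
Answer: 10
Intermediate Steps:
R(Q) = 4 + 2*Q (R(Q) = -6 + 2*(Q + 5) = -6 + 2*(5 + Q) = -6 + (10 + 2*Q) = 4 + 2*Q)
(141 - 142)*(-2*R(1) + 2) = (141 - 142)*(-2*(4 + 2*1) + 2) = -(-2*(4 + 2) + 2) = -(-2*6 + 2) = -(-12 + 2) = -1*(-10) = 10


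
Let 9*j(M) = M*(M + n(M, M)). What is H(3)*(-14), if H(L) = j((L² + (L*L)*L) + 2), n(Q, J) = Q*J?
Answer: -262808/3 ≈ -87603.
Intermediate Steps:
n(Q, J) = J*Q
j(M) = M*(M + M²)/9 (j(M) = (M*(M + M*M))/9 = (M*(M + M²))/9 = M*(M + M²)/9)
H(L) = (2 + L² + L³)²*(3 + L² + L³)/9 (H(L) = ((L² + (L*L)*L) + 2)²*(1 + ((L² + (L*L)*L) + 2))/9 = ((L² + L²*L) + 2)²*(1 + ((L² + L²*L) + 2))/9 = ((L² + L³) + 2)²*(1 + ((L² + L³) + 2))/9 = (2 + L² + L³)²*(1 + (2 + L² + L³))/9 = (2 + L² + L³)²*(3 + L² + L³)/9)
H(3)*(-14) = ((2 + 3² + 3³)*(2 + 3² + 3³ + (2 + 3² + 3³)²)/9)*(-14) = ((2 + 9 + 27)*(2 + 9 + 27 + (2 + 9 + 27)²)/9)*(-14) = ((⅑)*38*(2 + 9 + 27 + 38²))*(-14) = ((⅑)*38*(2 + 9 + 27 + 1444))*(-14) = ((⅑)*38*1482)*(-14) = (18772/3)*(-14) = -262808/3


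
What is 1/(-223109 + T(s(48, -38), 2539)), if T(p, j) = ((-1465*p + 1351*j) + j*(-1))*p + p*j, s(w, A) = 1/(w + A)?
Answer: 4/479581 ≈ 8.3406e-6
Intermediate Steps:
s(w, A) = 1/(A + w)
T(p, j) = j*p + p*(-1465*p + 1350*j) (T(p, j) = ((-1465*p + 1351*j) - j)*p + j*p = (-1465*p + 1350*j)*p + j*p = p*(-1465*p + 1350*j) + j*p = j*p + p*(-1465*p + 1350*j))
1/(-223109 + T(s(48, -38), 2539)) = 1/(-223109 + (-1465/(-38 + 48) + 1351*2539)/(-38 + 48)) = 1/(-223109 + (-1465/10 + 3430189)/10) = 1/(-223109 + (-1465*⅒ + 3430189)/10) = 1/(-223109 + (-293/2 + 3430189)/10) = 1/(-223109 + (⅒)*(6860085/2)) = 1/(-223109 + 1372017/4) = 1/(479581/4) = 4/479581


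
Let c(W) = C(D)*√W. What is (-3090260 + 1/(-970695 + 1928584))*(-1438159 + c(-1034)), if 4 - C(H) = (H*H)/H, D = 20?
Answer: 4257131935961603101/957889 + 47362016978224*I*√1034/957889 ≈ 4.4443e+12 + 1.5899e+9*I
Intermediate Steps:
C(H) = 4 - H (C(H) = 4 - H*H/H = 4 - H²/H = 4 - H)
c(W) = -16*√W (c(W) = (4 - 1*20)*√W = (4 - 20)*√W = -16*√W)
(-3090260 + 1/(-970695 + 1928584))*(-1438159 + c(-1034)) = (-3090260 + 1/(-970695 + 1928584))*(-1438159 - 16*I*√1034) = (-3090260 + 1/957889)*(-1438159 - 16*I*√1034) = -2960126061139*(-1438159 - 16*I*√1034)/957889 = 4257131935961603101/957889 + 47362016978224*I*√1034/957889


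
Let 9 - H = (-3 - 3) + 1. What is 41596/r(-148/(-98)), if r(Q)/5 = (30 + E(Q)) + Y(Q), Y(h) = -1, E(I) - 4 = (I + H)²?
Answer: 99871996/3284165 ≈ 30.410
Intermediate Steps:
H = 14 (H = 9 - ((-3 - 3) + 1) = 9 - (-6 + 1) = 9 - 1*(-5) = 9 + 5 = 14)
E(I) = 4 + (14 + I)² (E(I) = 4 + (I + 14)² = 4 + (14 + I)²)
r(Q) = 165 + 5*(14 + Q)² (r(Q) = 5*((30 + (4 + (14 + Q)²)) - 1) = 5*((34 + (14 + Q)²) - 1) = 5*(33 + (14 + Q)²) = 165 + 5*(14 + Q)²)
41596/r(-148/(-98)) = 41596/(165 + 5*(14 - 148/(-98))²) = 41596/(165 + 5*(14 - 148*(-1/98))²) = 41596/(165 + 5*(14 + 74/49)²) = 41596/(165 + 5*(760/49)²) = 41596/(165 + 5*(577600/2401)) = 41596/(165 + 2888000/2401) = 41596/(3284165/2401) = 41596*(2401/3284165) = 99871996/3284165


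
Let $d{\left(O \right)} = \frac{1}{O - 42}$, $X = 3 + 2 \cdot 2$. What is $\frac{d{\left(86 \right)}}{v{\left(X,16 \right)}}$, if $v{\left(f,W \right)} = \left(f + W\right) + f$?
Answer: $\frac{1}{1320} \approx 0.00075758$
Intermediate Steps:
$X = 7$ ($X = 3 + 4 = 7$)
$v{\left(f,W \right)} = W + 2 f$ ($v{\left(f,W \right)} = \left(W + f\right) + f = W + 2 f$)
$d{\left(O \right)} = \frac{1}{-42 + O}$
$\frac{d{\left(86 \right)}}{v{\left(X,16 \right)}} = \frac{1}{\left(-42 + 86\right) \left(16 + 2 \cdot 7\right)} = \frac{1}{44 \left(16 + 14\right)} = \frac{1}{44 \cdot 30} = \frac{1}{44} \cdot \frac{1}{30} = \frac{1}{1320}$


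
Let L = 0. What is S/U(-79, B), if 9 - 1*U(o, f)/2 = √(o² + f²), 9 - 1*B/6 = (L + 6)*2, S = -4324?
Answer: 9729/3242 + 1081*√6565/3242 ≈ 30.017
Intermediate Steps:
B = -18 (B = 54 - 6*(0 + 6)*2 = 54 - 36*2 = 54 - 6*12 = 54 - 72 = -18)
U(o, f) = 18 - 2*√(f² + o²) (U(o, f) = 18 - 2*√(o² + f²) = 18 - 2*√(f² + o²))
S/U(-79, B) = -4324/(18 - 2*√((-18)² + (-79)²)) = -4324/(18 - 2*√(324 + 6241)) = -4324/(18 - 2*√6565)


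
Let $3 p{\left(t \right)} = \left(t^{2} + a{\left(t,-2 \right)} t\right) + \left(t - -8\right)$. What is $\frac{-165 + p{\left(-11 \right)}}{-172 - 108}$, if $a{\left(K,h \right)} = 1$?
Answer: $\frac{97}{210} \approx 0.4619$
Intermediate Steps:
$p{\left(t \right)} = \frac{8}{3} + \frac{t^{2}}{3} + \frac{2 t}{3}$ ($p{\left(t \right)} = \frac{\left(t^{2} + 1 t\right) + \left(t - -8\right)}{3} = \frac{\left(t^{2} + t\right) + \left(t + 8\right)}{3} = \frac{\left(t + t^{2}\right) + \left(8 + t\right)}{3} = \frac{8 + t^{2} + 2 t}{3} = \frac{8}{3} + \frac{t^{2}}{3} + \frac{2 t}{3}$)
$\frac{-165 + p{\left(-11 \right)}}{-172 - 108} = \frac{-165 + \left(\frac{8}{3} + \frac{\left(-11\right)^{2}}{3} + \frac{2}{3} \left(-11\right)\right)}{-172 - 108} = \frac{-165 + \left(\frac{8}{3} + \frac{1}{3} \cdot 121 - \frac{22}{3}\right)}{-280} = \left(-165 + \left(\frac{8}{3} + \frac{121}{3} - \frac{22}{3}\right)\right) \left(- \frac{1}{280}\right) = \left(-165 + \frac{107}{3}\right) \left(- \frac{1}{280}\right) = \left(- \frac{388}{3}\right) \left(- \frac{1}{280}\right) = \frac{97}{210}$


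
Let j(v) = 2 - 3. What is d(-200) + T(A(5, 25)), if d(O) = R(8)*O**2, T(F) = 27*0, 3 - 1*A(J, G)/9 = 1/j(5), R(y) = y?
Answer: 320000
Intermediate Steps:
j(v) = -1
A(J, G) = 36 (A(J, G) = 27 - 9/(-1) = 27 - 9*(-1) = 27 + 9 = 36)
T(F) = 0
d(O) = 8*O**2
d(-200) + T(A(5, 25)) = 8*(-200)**2 + 0 = 8*40000 + 0 = 320000 + 0 = 320000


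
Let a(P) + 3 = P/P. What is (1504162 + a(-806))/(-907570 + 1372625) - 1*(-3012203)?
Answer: 280168314065/93011 ≈ 3.0122e+6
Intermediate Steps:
a(P) = -2 (a(P) = -3 + P/P = -3 + 1 = -2)
(1504162 + a(-806))/(-907570 + 1372625) - 1*(-3012203) = (1504162 - 2)/(-907570 + 1372625) - 1*(-3012203) = 1504160/465055 + 3012203 = 1504160*(1/465055) + 3012203 = 300832/93011 + 3012203 = 280168314065/93011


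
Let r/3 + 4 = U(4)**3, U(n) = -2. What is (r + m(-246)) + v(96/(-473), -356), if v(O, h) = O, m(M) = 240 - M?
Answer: 212754/473 ≈ 449.80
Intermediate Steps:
r = -36 (r = -12 + 3*(-2)**3 = -12 + 3*(-8) = -12 - 24 = -36)
(r + m(-246)) + v(96/(-473), -356) = (-36 + (240 - 1*(-246))) + 96/(-473) = (-36 + (240 + 246)) + 96*(-1/473) = (-36 + 486) - 96/473 = 450 - 96/473 = 212754/473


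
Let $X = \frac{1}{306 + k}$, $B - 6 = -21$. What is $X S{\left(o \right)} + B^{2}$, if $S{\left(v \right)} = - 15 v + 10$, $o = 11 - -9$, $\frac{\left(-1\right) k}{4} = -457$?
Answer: $\frac{239930}{1067} \approx 224.86$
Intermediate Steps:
$k = 1828$ ($k = \left(-4\right) \left(-457\right) = 1828$)
$B = -15$ ($B = 6 - 21 = -15$)
$o = 20$ ($o = 11 + 9 = 20$)
$S{\left(v \right)} = 10 - 15 v$
$X = \frac{1}{2134}$ ($X = \frac{1}{306 + 1828} = \frac{1}{2134} \approx 0.0004686$)
$X S{\left(o \right)} + B^{2} = \frac{10 - 300}{2134} + \left(-15\right)^{2} = \frac{10 - 300}{2134} + 225 = \frac{1}{2134} \left(-290\right) + 225 = - \frac{145}{1067} + 225 = \frac{239930}{1067}$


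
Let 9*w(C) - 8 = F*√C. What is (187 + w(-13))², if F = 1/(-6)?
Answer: (10146 - I*√13)²/2916 ≈ 35302.0 - 25.09*I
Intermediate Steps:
F = -⅙ ≈ -0.16667
w(C) = 8/9 - √C/54 (w(C) = 8/9 + (-√C/6)/9 = 8/9 - √C/54)
(187 + w(-13))² = (187 + (8/9 - I*√13/54))² = (1691/9 - I*√13/54)²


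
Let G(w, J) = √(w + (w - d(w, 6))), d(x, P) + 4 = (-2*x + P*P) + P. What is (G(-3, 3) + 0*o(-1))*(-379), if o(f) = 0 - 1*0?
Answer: -1895*I*√2 ≈ -2679.9*I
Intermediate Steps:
o(f) = 0 (o(f) = 0 + 0 = 0)
d(x, P) = -4 + P + P² - 2*x (d(x, P) = -4 + ((-2*x + P*P) + P) = -4 + ((-2*x + P²) + P) = -4 + ((P² - 2*x) + P) = -4 + (P + P² - 2*x) = -4 + P + P² - 2*x)
G(w, J) = √(-38 + 4*w) (G(w, J) = √(w + (w - (-4 + 6 + 6² - 2*w))) = √(w + (w - (-4 + 6 + 36 - 2*w))) = √(w + (w - (38 - 2*w))) = √(w + (w + (-38 + 2*w))) = √(w + (-38 + 3*w)) = √(-38 + 4*w))
(G(-3, 3) + 0*o(-1))*(-379) = (√(-38 + 4*(-3)) + 0*0)*(-379) = (√(-38 - 12) + 0)*(-379) = (√(-50) + 0)*(-379) = (5*I*√2 + 0)*(-379) = (5*I*√2)*(-379) = -1895*I*√2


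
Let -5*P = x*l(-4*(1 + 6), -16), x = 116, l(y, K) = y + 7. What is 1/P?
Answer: 5/2436 ≈ 0.0020525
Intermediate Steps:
l(y, K) = 7 + y
P = 2436/5 (P = -116*(7 - 4*(1 + 6))/5 = -116*(7 - 4*7)/5 = -116*(7 - 28)/5 = -116*(-21)/5 = -1/5*(-2436) = 2436/5 ≈ 487.20)
1/P = 1/(2436/5) = 5/2436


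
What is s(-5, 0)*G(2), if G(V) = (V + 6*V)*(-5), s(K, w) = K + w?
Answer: 350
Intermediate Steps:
G(V) = -35*V (G(V) = (7*V)*(-5) = -35*V)
s(-5, 0)*G(2) = (-5 + 0)*(-35*2) = -5*(-70) = 350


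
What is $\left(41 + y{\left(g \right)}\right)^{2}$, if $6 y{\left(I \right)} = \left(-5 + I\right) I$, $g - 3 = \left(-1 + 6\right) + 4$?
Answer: $3025$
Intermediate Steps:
$g = 12$ ($g = 3 + \left(\left(-1 + 6\right) + 4\right) = 3 + \left(5 + 4\right) = 3 + 9 = 12$)
$y{\left(I \right)} = \frac{I \left(-5 + I\right)}{6}$ ($y{\left(I \right)} = \frac{\left(-5 + I\right) I}{6} = \frac{I \left(-5 + I\right)}{6}$)
$\left(41 + y{\left(g \right)}\right)^{2} = \left(41 + \frac{1}{6} \cdot 12 \left(-5 + 12\right)\right)^{2} = \left(41 + \frac{1}{6} \cdot 12 \cdot 7\right)^{2} = \left(41 + 14\right)^{2} = 55^{2} = 3025$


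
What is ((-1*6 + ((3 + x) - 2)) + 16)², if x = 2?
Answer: 169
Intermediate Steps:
((-1*6 + ((3 + x) - 2)) + 16)² = ((-1*6 + ((3 + 2) - 2)) + 16)² = ((-6 + (5 - 2)) + 16)² = ((-6 + 3) + 16)² = (-3 + 16)² = 13² = 169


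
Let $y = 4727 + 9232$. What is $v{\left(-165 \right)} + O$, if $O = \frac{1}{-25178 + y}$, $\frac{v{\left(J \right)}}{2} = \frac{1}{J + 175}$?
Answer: $\frac{11214}{56095} \approx 0.19991$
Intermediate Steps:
$y = 13959$
$v{\left(J \right)} = \frac{2}{175 + J}$ ($v{\left(J \right)} = \frac{2}{J + 175} = \frac{2}{175 + J}$)
$O = - \frac{1}{11219}$ ($O = \frac{1}{-25178 + 13959} = \frac{1}{-11219} = - \frac{1}{11219} \approx -8.9135 \cdot 10^{-5}$)
$v{\left(-165 \right)} + O = \frac{2}{175 - 165} - \frac{1}{11219} = \frac{2}{10} - \frac{1}{11219} = 2 \cdot \frac{1}{10} - \frac{1}{11219} = \frac{1}{5} - \frac{1}{11219} = \frac{11214}{56095}$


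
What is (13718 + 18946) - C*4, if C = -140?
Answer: 33224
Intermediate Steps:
(13718 + 18946) - C*4 = (13718 + 18946) - (-140)*4 = 32664 - 1*(-560) = 32664 + 560 = 33224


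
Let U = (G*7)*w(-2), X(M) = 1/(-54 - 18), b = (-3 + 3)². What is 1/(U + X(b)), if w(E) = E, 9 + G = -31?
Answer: 72/40319 ≈ 0.0017858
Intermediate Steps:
G = -40 (G = -9 - 31 = -40)
b = 0 (b = 0² = 0)
X(M) = -1/72 (X(M) = 1/(-72) = -1/72)
U = 560 (U = -40*7*(-2) = -280*(-2) = 560)
1/(U + X(b)) = 1/(560 - 1/72) = 1/(40319/72) = 72/40319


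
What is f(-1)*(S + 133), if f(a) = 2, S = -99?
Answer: 68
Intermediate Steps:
f(-1)*(S + 133) = 2*(-99 + 133) = 2*34 = 68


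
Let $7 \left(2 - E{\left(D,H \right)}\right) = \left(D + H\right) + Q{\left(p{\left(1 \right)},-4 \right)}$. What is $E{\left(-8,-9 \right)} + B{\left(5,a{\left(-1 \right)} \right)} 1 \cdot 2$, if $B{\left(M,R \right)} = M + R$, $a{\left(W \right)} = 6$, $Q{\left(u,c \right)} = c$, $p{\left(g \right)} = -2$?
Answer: $27$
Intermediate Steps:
$E{\left(D,H \right)} = \frac{18}{7} - \frac{D}{7} - \frac{H}{7}$ ($E{\left(D,H \right)} = 2 - \frac{\left(D + H\right) - 4}{7} = 2 - \frac{-4 + D + H}{7} = 2 - \left(- \frac{4}{7} + \frac{D}{7} + \frac{H}{7}\right) = \frac{18}{7} - \frac{D}{7} - \frac{H}{7}$)
$E{\left(-8,-9 \right)} + B{\left(5,a{\left(-1 \right)} \right)} 1 \cdot 2 = \left(\frac{18}{7} - - \frac{8}{7} - - \frac{9}{7}\right) + \left(5 + 6\right) 1 \cdot 2 = \left(\frac{18}{7} + \frac{8}{7} + \frac{9}{7}\right) + 11 \cdot 2 = 5 + 22 = 27$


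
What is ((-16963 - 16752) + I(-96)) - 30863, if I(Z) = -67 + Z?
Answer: -64741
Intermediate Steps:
((-16963 - 16752) + I(-96)) - 30863 = ((-16963 - 16752) + (-67 - 96)) - 30863 = (-33715 - 163) - 30863 = -33878 - 30863 = -64741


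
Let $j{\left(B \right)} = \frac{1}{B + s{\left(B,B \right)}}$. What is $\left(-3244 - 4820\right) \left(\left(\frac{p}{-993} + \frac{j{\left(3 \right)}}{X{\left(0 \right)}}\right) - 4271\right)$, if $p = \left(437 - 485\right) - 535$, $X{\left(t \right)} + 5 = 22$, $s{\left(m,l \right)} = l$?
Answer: $\frac{193774357056}{5627} \approx 3.4437 \cdot 10^{7}$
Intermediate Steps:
$X{\left(t \right)} = 17$ ($X{\left(t \right)} = -5 + 22 = 17$)
$j{\left(B \right)} = \frac{1}{2 B}$ ($j{\left(B \right)} = \frac{1}{B + B} = \frac{1}{2 B}$)
$p = -583$ ($p = -48 - 535 = -583$)
$\left(-3244 - 4820\right) \left(\left(\frac{p}{-993} + \frac{j{\left(3 \right)}}{X{\left(0 \right)}}\right) - 4271\right) = \left(-3244 - 4820\right) \left(\left(- \frac{583}{-993} + \frac{\frac{1}{2} \cdot \frac{1}{3}}{17}\right) - 4271\right) = - 8064 \left(\left(\left(-583\right) \left(- \frac{1}{993}\right) + \frac{1}{2} \cdot \frac{1}{3} \cdot \frac{1}{17}\right) - 4271\right) = - 8064 \left(\left(\frac{583}{993} + \frac{1}{6} \cdot \frac{1}{17}\right) - 4271\right) = - 8064 \left(\left(\frac{583}{993} + \frac{1}{102}\right) - 4271\right) = - 8064 \left(\frac{20153}{33762} - 4271\right) = \left(-8064\right) \left(- \frac{144177349}{33762}\right) = \frac{193774357056}{5627}$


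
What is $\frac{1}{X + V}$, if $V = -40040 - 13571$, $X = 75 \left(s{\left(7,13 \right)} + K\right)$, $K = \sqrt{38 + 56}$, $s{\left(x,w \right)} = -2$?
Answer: $- \frac{53761}{2889716371} - \frac{75 \sqrt{94}}{2889716371} \approx -1.8856 \cdot 10^{-5}$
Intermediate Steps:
$K = \sqrt{94} \approx 9.6954$
$X = -150 + 75 \sqrt{94}$ ($X = 75 \left(-2 + \sqrt{94}\right) = -150 + 75 \sqrt{94} \approx 577.15$)
$V = -53611$ ($V = -40040 - 13571 = -53611$)
$\frac{1}{X + V} = \frac{1}{\left(-150 + 75 \sqrt{94}\right) - 53611} = \frac{1}{-53761 + 75 \sqrt{94}}$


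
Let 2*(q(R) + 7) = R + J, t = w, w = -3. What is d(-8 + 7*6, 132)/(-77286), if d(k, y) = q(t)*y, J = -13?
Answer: 30/1171 ≈ 0.025619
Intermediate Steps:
t = -3
q(R) = -27/2 + R/2 (q(R) = -7 + (R - 13)/2 = -7 + (-13 + R)/2 = -7 + (-13/2 + R/2) = -27/2 + R/2)
d(k, y) = -15*y (d(k, y) = (-27/2 + (1/2)*(-3))*y = (-27/2 - 3/2)*y = -15*y)
d(-8 + 7*6, 132)/(-77286) = -15*132/(-77286) = -1980*(-1/77286) = 30/1171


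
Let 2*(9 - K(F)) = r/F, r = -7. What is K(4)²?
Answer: 6241/64 ≈ 97.516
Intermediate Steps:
K(F) = 9 + 7/(2*F) (K(F) = 9 - (-7)/(2*F) = 9 + 7/(2*F))
K(4)² = (9 + (7/2)/4)² = (9 + (7/2)*(¼))² = (9 + 7/8)² = (79/8)² = 6241/64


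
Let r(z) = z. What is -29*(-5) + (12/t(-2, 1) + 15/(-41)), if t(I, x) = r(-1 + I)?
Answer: 5766/41 ≈ 140.63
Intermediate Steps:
t(I, x) = -1 + I
-29*(-5) + (12/t(-2, 1) + 15/(-41)) = -29*(-5) + (12/(-1 - 2) + 15/(-41)) = 145 + (12/(-3) + 15*(-1/41)) = 145 + (12*(-1/3) - 15/41) = 145 + (-4 - 15/41) = 145 - 179/41 = 5766/41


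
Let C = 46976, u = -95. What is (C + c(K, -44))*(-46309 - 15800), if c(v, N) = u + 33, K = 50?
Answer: -2913781626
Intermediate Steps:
c(v, N) = -62 (c(v, N) = -95 + 33 = -62)
(C + c(K, -44))*(-46309 - 15800) = (46976 - 62)*(-46309 - 15800) = 46914*(-62109) = -2913781626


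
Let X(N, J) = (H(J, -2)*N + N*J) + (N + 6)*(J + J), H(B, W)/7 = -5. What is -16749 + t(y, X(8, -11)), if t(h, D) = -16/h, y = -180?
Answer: -753701/45 ≈ -16749.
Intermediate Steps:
H(B, W) = -35 (H(B, W) = 7*(-5) = -35)
X(N, J) = -35*N + J*N + 2*J*(6 + N) (X(N, J) = (-35*N + N*J) + (N + 6)*(J + J) = (-35*N + J*N) + (6 + N)*(2*J) = (-35*N + J*N) + 2*J*(6 + N) = -35*N + J*N + 2*J*(6 + N))
-16749 + t(y, X(8, -11)) = -16749 - 16/(-180) = -16749 - 16*(-1/180) = -16749 + 4/45 = -753701/45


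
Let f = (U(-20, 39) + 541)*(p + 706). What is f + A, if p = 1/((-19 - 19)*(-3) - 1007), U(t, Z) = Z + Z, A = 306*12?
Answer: 393531979/893 ≈ 4.4069e+5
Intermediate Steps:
A = 3672
U(t, Z) = 2*Z
p = -1/893 (p = 1/(-38*(-3) - 1007) = 1/(114 - 1007) = 1/(-893) = -1/893 ≈ -0.0011198)
f = 390252883/893 (f = (2*39 + 541)*(-1/893 + 706) = (78 + 541)*(630457/893) = 619*(630457/893) = 390252883/893 ≈ 4.3701e+5)
f + A = 390252883/893 + 3672 = 393531979/893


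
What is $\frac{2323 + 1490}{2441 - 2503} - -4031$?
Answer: $\frac{7939}{2} \approx 3969.5$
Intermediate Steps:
$\frac{2323 + 1490}{2441 - 2503} - -4031 = \frac{3813}{-62} + 4031 = 3813 \left(- \frac{1}{62}\right) + 4031 = - \frac{123}{2} + 4031 = \frac{7939}{2}$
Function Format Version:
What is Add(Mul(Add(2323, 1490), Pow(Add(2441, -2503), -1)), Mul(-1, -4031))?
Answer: Rational(7939, 2) ≈ 3969.5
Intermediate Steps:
Add(Mul(Add(2323, 1490), Pow(Add(2441, -2503), -1)), Mul(-1, -4031)) = Add(Mul(3813, Pow(-62, -1)), 4031) = Add(Mul(3813, Rational(-1, 62)), 4031) = Add(Rational(-123, 2), 4031) = Rational(7939, 2)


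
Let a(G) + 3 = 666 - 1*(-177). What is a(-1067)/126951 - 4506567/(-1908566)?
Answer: 17385344929/7342253402 ≈ 2.3678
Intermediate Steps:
a(G) = 840 (a(G) = -3 + (666 - 1*(-177)) = -3 + (666 + 177) = -3 + 843 = 840)
a(-1067)/126951 - 4506567/(-1908566) = 840/126951 - 4506567/(-1908566) = 840*(1/126951) - 4506567*(-1/1908566) = 280/42317 + 4506567/1908566 = 17385344929/7342253402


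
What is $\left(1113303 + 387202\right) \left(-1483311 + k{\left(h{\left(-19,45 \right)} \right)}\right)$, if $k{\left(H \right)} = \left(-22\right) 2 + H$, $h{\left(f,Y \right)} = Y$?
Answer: $-2225714071550$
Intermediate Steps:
$k{\left(H \right)} = -44 + H$
$\left(1113303 + 387202\right) \left(-1483311 + k{\left(h{\left(-19,45 \right)} \right)}\right) = \left(1113303 + 387202\right) \left(-1483311 + \left(-44 + 45\right)\right) = 1500505 \left(-1483311 + 1\right) = 1500505 \left(-1483310\right) = -2225714071550$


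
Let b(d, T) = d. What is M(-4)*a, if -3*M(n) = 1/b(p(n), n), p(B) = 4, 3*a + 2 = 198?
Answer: -49/9 ≈ -5.4444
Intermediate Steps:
a = 196/3 (a = -2/3 + (1/3)*198 = -2/3 + 66 = 196/3 ≈ 65.333)
M(n) = -1/12 (M(n) = -1/3/4 = -1/3*1/4 = -1/12)
M(-4)*a = -1/12*196/3 = -49/9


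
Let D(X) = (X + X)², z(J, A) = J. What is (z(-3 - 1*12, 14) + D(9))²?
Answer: 95481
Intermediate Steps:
D(X) = 4*X² (D(X) = (2*X)² = 4*X²)
(z(-3 - 1*12, 14) + D(9))² = ((-3 - 1*12) + 4*9²)² = ((-3 - 12) + 4*81)² = (-15 + 324)² = 309² = 95481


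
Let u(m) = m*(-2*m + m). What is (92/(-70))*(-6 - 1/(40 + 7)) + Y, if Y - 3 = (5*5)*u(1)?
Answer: -23172/1645 ≈ -14.086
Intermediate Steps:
u(m) = -m² (u(m) = m*(-m) = -m²)
Y = -22 (Y = 3 + (5*5)*(-1*1²) = 3 + 25*(-1*1) = 3 + 25*(-1) = 3 - 25 = -22)
(92/(-70))*(-6 - 1/(40 + 7)) + Y = (92/(-70))*(-6 - 1/(40 + 7)) - 22 = (92*(-1/70))*(-6 - 1/47) - 22 = -46*(-6 - 1*1/47)/35 - 22 = -46*(-6 - 1/47)/35 - 22 = -46/35*(-283/47) - 22 = 13018/1645 - 22 = -23172/1645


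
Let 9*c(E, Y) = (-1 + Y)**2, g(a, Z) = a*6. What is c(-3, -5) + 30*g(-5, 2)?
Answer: -896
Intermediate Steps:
g(a, Z) = 6*a
c(E, Y) = (-1 + Y)**2/9
c(-3, -5) + 30*g(-5, 2) = (-1 - 5)**2/9 + 30*(6*(-5)) = (1/9)*(-6)**2 + 30*(-30) = (1/9)*36 - 900 = 4 - 900 = -896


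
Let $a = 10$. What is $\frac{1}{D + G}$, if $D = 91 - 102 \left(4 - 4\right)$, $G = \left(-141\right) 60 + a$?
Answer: $- \frac{1}{8359} \approx -0.00011963$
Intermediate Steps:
$G = -8450$ ($G = \left(-141\right) 60 + 10 = -8460 + 10 = -8450$)
$D = 91$ ($D = 91 - 102 \left(4 - 4\right) = 91 - 0 = 91 + 0 = 91$)
$\frac{1}{D + G} = \frac{1}{91 - 8450} = \frac{1}{-8359} = - \frac{1}{8359}$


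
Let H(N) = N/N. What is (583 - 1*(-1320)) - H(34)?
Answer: 1902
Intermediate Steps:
H(N) = 1
(583 - 1*(-1320)) - H(34) = (583 - 1*(-1320)) - 1*1 = (583 + 1320) - 1 = 1903 - 1 = 1902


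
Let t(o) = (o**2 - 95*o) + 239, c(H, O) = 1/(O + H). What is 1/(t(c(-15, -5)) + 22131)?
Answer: 400/8949901 ≈ 4.4693e-5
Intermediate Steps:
c(H, O) = 1/(H + O)
t(o) = 239 + o**2 - 95*o
1/(t(c(-15, -5)) + 22131) = 1/((239 + (1/(-15 - 5))**2 - 95/(-15 - 5)) + 22131) = 1/((239 + (1/(-20))**2 - 95/(-20)) + 22131) = 1/((239 + (-1/20)**2 - 95*(-1/20)) + 22131) = 1/((239 + 1/400 + 19/4) + 22131) = 1/(97501/400 + 22131) = 1/(8949901/400) = 400/8949901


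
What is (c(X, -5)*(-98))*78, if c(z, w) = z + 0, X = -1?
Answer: 7644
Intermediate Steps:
c(z, w) = z
(c(X, -5)*(-98))*78 = -1*(-98)*78 = 98*78 = 7644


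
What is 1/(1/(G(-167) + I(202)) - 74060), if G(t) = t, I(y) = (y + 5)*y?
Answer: -41647/3084376819 ≈ -1.3503e-5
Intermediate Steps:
I(y) = y*(5 + y) (I(y) = (5 + y)*y = y*(5 + y))
1/(1/(G(-167) + I(202)) - 74060) = 1/(1/(-167 + 202*(5 + 202)) - 74060) = 1/(1/(-167 + 202*207) - 74060) = 1/(1/(-167 + 41814) - 74060) = 1/(1/41647 - 74060) = 1/(-3084376819/41647) = -41647/3084376819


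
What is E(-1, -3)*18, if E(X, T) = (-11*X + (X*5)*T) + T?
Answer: 414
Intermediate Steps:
E(X, T) = T - 11*X + 5*T*X (E(X, T) = (-11*X + (5*X)*T) + T = (-11*X + 5*T*X) + T = T - 11*X + 5*T*X)
E(-1, -3)*18 = (-3 - 11*(-1) + 5*(-3)*(-1))*18 = (-3 + 11 + 15)*18 = 23*18 = 414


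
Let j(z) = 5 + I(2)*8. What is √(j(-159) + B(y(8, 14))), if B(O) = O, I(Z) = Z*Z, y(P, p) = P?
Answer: 3*√5 ≈ 6.7082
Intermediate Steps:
I(Z) = Z²
j(z) = 37 (j(z) = 5 + 2²*8 = 5 + 4*8 = 5 + 32 = 37)
√(j(-159) + B(y(8, 14))) = √(37 + 8) = √45 = 3*√5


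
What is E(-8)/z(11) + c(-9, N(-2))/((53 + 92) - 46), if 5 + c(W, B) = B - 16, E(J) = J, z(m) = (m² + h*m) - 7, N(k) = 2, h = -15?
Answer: -59/1683 ≈ -0.035056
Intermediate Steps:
z(m) = -7 + m² - 15*m (z(m) = (m² - 15*m) - 7 = -7 + m² - 15*m)
c(W, B) = -21 + B (c(W, B) = -5 + (B - 16) = -5 + (-16 + B) = -21 + B)
E(-8)/z(11) + c(-9, N(-2))/((53 + 92) - 46) = -8/(-7 + 11² - 15*11) + (-21 + 2)/((53 + 92) - 46) = -8/(-7 + 121 - 165) - 19/(145 - 46) = -8/(-51) - 19/99 = -8*(-1/51) - 19*1/99 = 8/51 - 19/99 = -59/1683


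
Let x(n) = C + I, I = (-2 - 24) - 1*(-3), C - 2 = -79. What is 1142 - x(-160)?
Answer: 1242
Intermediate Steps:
C = -77 (C = 2 - 79 = -77)
I = -23 (I = -26 + 3 = -23)
x(n) = -100 (x(n) = -77 - 23 = -100)
1142 - x(-160) = 1142 - 1*(-100) = 1142 + 100 = 1242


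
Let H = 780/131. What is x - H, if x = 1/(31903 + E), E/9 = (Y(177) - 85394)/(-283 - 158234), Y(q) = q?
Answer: -438352042377/73621051036 ≈ -5.9542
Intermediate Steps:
E = 85217/17613 (E = 9*((177 - 85394)/(-283 - 158234)) = 9*(-85217/(-158517)) = 9*(-85217*(-1/158517)) = 9*(85217/158517) = 85217/17613 ≈ 4.8383)
x = 17613/561992756 (x = 1/(31903 + 85217/17613) = 1/(561992756/17613) = 17613/561992756 ≈ 3.1340e-5)
H = 780/131 (H = 780*(1/131) = 780/131 ≈ 5.9542)
x - H = 17613/561992756 - 1*780/131 = 17613/561992756 - 780/131 = -438352042377/73621051036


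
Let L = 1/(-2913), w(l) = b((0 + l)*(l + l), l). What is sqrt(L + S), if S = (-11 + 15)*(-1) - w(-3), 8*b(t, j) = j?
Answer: I*sqrt(492209610)/11652 ≈ 1.904*I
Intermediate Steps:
b(t, j) = j/8
w(l) = l/8
L = -1/2913 ≈ -0.00034329
S = -29/8 (S = (-11 + 15)*(-1) - (-3)/8 = 4*(-1) - 1*(-3/8) = -4 + 3/8 = -29/8 ≈ -3.6250)
sqrt(L + S) = sqrt(-1/2913 - 29/8) = sqrt(-84485/23304) = I*sqrt(492209610)/11652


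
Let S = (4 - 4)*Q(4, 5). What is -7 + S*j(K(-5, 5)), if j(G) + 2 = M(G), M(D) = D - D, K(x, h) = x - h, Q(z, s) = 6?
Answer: -7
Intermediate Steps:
S = 0 (S = (4 - 4)*6 = 0*6 = 0)
M(D) = 0
j(G) = -2 (j(G) = -2 + 0 = -2)
-7 + S*j(K(-5, 5)) = -7 + 0*(-2) = -7 + 0 = -7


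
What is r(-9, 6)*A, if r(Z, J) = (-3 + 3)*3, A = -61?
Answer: 0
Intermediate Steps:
r(Z, J) = 0 (r(Z, J) = 0*3 = 0)
r(-9, 6)*A = 0*(-61) = 0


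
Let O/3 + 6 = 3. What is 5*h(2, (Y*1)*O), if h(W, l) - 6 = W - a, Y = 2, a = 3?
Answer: 25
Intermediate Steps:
O = -9 (O = -18 + 3*3 = -18 + 9 = -9)
h(W, l) = 3 + W (h(W, l) = 6 + (W - 1*3) = 6 + (W - 3) = 6 + (-3 + W) = 3 + W)
5*h(2, (Y*1)*O) = 5*(3 + 2) = 5*5 = 25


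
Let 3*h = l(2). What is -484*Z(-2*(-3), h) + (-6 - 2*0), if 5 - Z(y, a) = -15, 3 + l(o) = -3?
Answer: -9686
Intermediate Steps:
l(o) = -6 (l(o) = -3 - 3 = -6)
h = -2 (h = (⅓)*(-6) = -2)
Z(y, a) = 20 (Z(y, a) = 5 - 1*(-15) = 5 + 15 = 20)
-484*Z(-2*(-3), h) + (-6 - 2*0) = -484*20 + (-6 - 2*0) = -9680 + (-6 + 0) = -9680 - 6 = -9686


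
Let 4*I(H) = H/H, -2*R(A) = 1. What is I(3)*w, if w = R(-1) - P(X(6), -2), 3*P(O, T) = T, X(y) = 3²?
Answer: 1/24 ≈ 0.041667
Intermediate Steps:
X(y) = 9
P(O, T) = T/3
R(A) = -½ (R(A) = -½*1 = -½)
w = ⅙ (w = -½ - (-2)/3 = -½ - 1*(-⅔) = -½ + ⅔ = ⅙ ≈ 0.16667)
I(H) = ¼ (I(H) = (H/H)/4 = (¼)*1 = ¼)
I(3)*w = (¼)*(⅙) = 1/24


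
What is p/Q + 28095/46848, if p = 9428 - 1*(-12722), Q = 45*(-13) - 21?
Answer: -170109605/4731648 ≈ -35.951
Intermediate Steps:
Q = -606 (Q = -585 - 21 = -606)
p = 22150 (p = 9428 + 12722 = 22150)
p/Q + 28095/46848 = 22150/(-606) + 28095/46848 = 22150*(-1/606) + 28095*(1/46848) = -11075/303 + 9365/15616 = -170109605/4731648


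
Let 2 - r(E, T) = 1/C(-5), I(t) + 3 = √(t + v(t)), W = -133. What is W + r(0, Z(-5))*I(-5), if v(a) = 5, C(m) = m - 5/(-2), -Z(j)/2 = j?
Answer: -701/5 ≈ -140.20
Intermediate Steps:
Z(j) = -2*j
C(m) = 5/2 + m (C(m) = m - 5*(-½) = m + 5/2 = 5/2 + m)
I(t) = -3 + √(5 + t) (I(t) = -3 + √(t + 5) = -3 + √(5 + t))
r(E, T) = 12/5 (r(E, T) = 2 - 1/(5/2 - 5) = 2 - 1/(-5/2) = 2 - 1*(-⅖) = 2 + ⅖ = 12/5)
W + r(0, Z(-5))*I(-5) = -133 + 12*(-3 + √(5 - 5))/5 = -133 + 12*(-3 + √0)/5 = -133 + 12*(-3 + 0)/5 = -133 + (12/5)*(-3) = -133 - 36/5 = -701/5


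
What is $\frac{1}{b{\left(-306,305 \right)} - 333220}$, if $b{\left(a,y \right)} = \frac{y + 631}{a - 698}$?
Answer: $- \frac{251}{83638454} \approx -3.001 \cdot 10^{-6}$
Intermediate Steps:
$b{\left(a,y \right)} = \frac{631 + y}{-698 + a}$
$\frac{1}{b{\left(-306,305 \right)} - 333220} = \frac{1}{\frac{631 + 305}{-698 - 306} - 333220} = \frac{1}{\frac{1}{-1004} \cdot 936 - 333220} = \frac{1}{\left(- \frac{1}{1004}\right) 936 - 333220} = \frac{1}{- \frac{234}{251} - 333220} = \frac{1}{- \frac{83638454}{251}} = - \frac{251}{83638454}$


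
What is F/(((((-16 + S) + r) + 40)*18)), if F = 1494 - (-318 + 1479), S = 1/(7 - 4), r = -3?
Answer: 111/128 ≈ 0.86719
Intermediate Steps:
S = ⅓ (S = 1/3 = ⅓ ≈ 0.33333)
F = 333 (F = 1494 - 1*1161 = 1494 - 1161 = 333)
F/(((((-16 + S) + r) + 40)*18)) = 333/(((((-16 + ⅓) - 3) + 40)*18)) = 333/((((-47/3 - 3) + 40)*18)) = 333/(((-56/3 + 40)*18)) = 333/(((64/3)*18)) = 333/384 = 333*(1/384) = 111/128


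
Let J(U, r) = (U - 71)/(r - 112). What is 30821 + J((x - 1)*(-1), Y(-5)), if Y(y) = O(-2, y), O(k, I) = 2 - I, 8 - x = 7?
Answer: 3236276/105 ≈ 30822.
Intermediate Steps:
x = 1 (x = 8 - 1*7 = 8 - 7 = 1)
Y(y) = 2 - y
J(U, r) = (-71 + U)/(-112 + r)
30821 + J((x - 1)*(-1), Y(-5)) = 30821 + (-71 + (1 - 1)*(-1))/(-112 + (2 - 1*(-5))) = 30821 + (-71 + 0*(-1))/(-112 + (2 + 5)) = 30821 + (-71 + 0)/(-112 + 7) = 30821 - 71/(-105) = 30821 - 1/105*(-71) = 30821 + 71/105 = 3236276/105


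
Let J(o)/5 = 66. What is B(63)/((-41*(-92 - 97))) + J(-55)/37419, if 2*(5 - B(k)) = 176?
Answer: -182869/96653277 ≈ -0.0018920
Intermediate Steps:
B(k) = -83 (B(k) = 5 - ½*176 = 5 - 88 = -83)
J(o) = 330 (J(o) = 5*66 = 330)
B(63)/((-41*(-92 - 97))) + J(-55)/37419 = -83*(-1/(41*(-92 - 97))) + 330/37419 = -83/((-41*(-189))) + 330*(1/37419) = -83/7749 + 110/12473 = -182869/96653277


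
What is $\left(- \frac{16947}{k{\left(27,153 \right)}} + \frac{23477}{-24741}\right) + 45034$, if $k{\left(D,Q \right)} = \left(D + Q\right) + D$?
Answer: $\frac{25579155188}{569043} \approx 44951.0$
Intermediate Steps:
$k{\left(D,Q \right)} = Q + 2 D$
$\left(- \frac{16947}{k{\left(27,153 \right)}} + \frac{23477}{-24741}\right) + 45034 = \left(- \frac{16947}{153 + 2 \cdot 27} + \frac{23477}{-24741}\right) + 45034 = \left(- \frac{16947}{153 + 54} + 23477 \left(- \frac{1}{24741}\right)\right) + 45034 = \left(- \frac{16947}{207} - \frac{23477}{24741}\right) + 45034 = \left(\left(-16947\right) \frac{1}{207} - \frac{23477}{24741}\right) + 45034 = \left(- \frac{1883}{23} - \frac{23477}{24741}\right) + 45034 = - \frac{47127274}{569043} + 45034 = \frac{25579155188}{569043}$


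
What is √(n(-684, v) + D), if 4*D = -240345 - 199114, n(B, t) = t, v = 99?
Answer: I*√439063/2 ≈ 331.31*I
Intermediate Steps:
D = -439459/4 (D = (-240345 - 199114)/4 = (¼)*(-439459) = -439459/4 ≈ -1.0986e+5)
√(n(-684, v) + D) = √(99 - 439459/4) = √(-439063/4) = I*√439063/2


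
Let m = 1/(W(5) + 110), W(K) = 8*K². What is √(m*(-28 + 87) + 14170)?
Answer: √1361755290/310 ≈ 119.04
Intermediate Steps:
m = 1/310 (m = 1/(8*5² + 110) = 1/(8*25 + 110) = 1/(200 + 110) = 1/310 ≈ 0.0032258)
√(m*(-28 + 87) + 14170) = √((-28 + 87)/310 + 14170) = √((1/310)*59 + 14170) = √(59/310 + 14170) = √(4392759/310) = √1361755290/310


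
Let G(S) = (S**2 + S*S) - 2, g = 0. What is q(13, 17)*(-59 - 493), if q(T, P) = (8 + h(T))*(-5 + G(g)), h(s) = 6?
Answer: 54096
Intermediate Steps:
G(S) = -2 + 2*S**2 (G(S) = (S**2 + S**2) - 2 = 2*S**2 - 2 = -2 + 2*S**2)
q(T, P) = -98 (q(T, P) = (8 + 6)*(-5 + (-2 + 2*0**2)) = 14*(-5 + (-2 + 2*0)) = 14*(-5 + (-2 + 0)) = 14*(-5 - 2) = 14*(-7) = -98)
q(13, 17)*(-59 - 493) = -98*(-59 - 493) = -98*(-552) = 54096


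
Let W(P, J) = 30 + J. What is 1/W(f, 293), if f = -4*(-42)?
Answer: 1/323 ≈ 0.0030960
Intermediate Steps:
f = 168
1/W(f, 293) = 1/(30 + 293) = 1/323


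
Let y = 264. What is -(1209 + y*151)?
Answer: -41073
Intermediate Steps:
-(1209 + y*151) = -(1209 + 264*151) = -(1209 + 39864) = -1*41073 = -41073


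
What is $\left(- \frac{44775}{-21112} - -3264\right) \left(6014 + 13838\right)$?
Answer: $\frac{48888629187}{754} \approx 6.4839 \cdot 10^{7}$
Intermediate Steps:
$\left(- \frac{44775}{-21112} - -3264\right) \left(6014 + 13838\right) = \left(\left(-44775\right) \left(- \frac{1}{21112}\right) + \left(-11800 + 15064\right)\right) 19852 = \left(\frac{44775}{21112} + 3264\right) 19852 = \frac{68954343}{21112} \cdot 19852 = \frac{48888629187}{754}$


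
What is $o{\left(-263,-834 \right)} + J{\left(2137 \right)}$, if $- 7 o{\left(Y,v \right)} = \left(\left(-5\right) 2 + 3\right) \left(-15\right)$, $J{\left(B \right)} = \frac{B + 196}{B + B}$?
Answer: $- \frac{61777}{4274} \approx -14.454$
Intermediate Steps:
$J{\left(B \right)} = \frac{196 + B}{2 B}$
$o{\left(Y,v \right)} = -15$ ($o{\left(Y,v \right)} = - \frac{\left(\left(-5\right) 2 + 3\right) \left(-15\right)}{7} = - \frac{\left(-10 + 3\right) \left(-15\right)}{7} = - \frac{\left(-7\right) \left(-15\right)}{7} = \left(- \frac{1}{7}\right) 105 = -15$)
$o{\left(-263,-834 \right)} + J{\left(2137 \right)} = -15 + \frac{196 + 2137}{2 \cdot 2137} = -15 + \frac{1}{2} \cdot \frac{1}{2137} \cdot 2333 = -15 + \frac{2333}{4274} = - \frac{61777}{4274}$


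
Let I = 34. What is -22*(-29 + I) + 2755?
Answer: 2645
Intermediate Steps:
-22*(-29 + I) + 2755 = -22*(-29 + 34) + 2755 = -22*5 + 2755 = -110 + 2755 = 2645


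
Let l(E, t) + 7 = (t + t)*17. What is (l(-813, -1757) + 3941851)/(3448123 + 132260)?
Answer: 3882106/3580383 ≈ 1.0843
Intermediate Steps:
l(E, t) = -7 + 34*t (l(E, t) = -7 + (t + t)*17 = -7 + (2*t)*17 = -7 + 34*t)
(l(-813, -1757) + 3941851)/(3448123 + 132260) = ((-7 + 34*(-1757)) + 3941851)/(3448123 + 132260) = ((-7 - 59738) + 3941851)/3580383 = (-59745 + 3941851)*(1/3580383) = 3882106*(1/3580383) = 3882106/3580383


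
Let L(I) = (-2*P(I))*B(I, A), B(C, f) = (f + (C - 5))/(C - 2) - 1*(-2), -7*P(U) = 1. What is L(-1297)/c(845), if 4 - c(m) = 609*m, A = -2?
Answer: -7804/4679266893 ≈ -1.6678e-6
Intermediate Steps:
P(U) = -1/7 (P(U) = -1/7*1 = -1/7)
B(C, f) = 2 + (-5 + C + f)/(-2 + C) (B(C, f) = (f + (-5 + C))/(-2 + C) + 2 = (-5 + C + f)/(-2 + C) + 2 = 2 + (-5 + C + f)/(-2 + C))
c(m) = 4 - 609*m
L(I) = 2*(-11 + 3*I)/(7*(-2 + I)) (L(I) = (-2*(-1/7))*((-9 - 2 + 3*I)/(-2 + I)) = 2*((-11 + 3*I)/(-2 + I))/7 = 2*(-11 + 3*I)/(7*(-2 + I)))
L(-1297)/c(845) = (2*(-11 + 3*(-1297))/(7*(-2 - 1297)))/(4 - 609*845) = ((2/7)*(-11 - 3891)/(-1299))/(4 - 514605) = ((2/7)*(-1/1299)*(-3902))/(-514601) = (7804/9093)*(-1/514601) = -7804/4679266893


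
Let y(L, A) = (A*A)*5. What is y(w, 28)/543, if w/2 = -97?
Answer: 3920/543 ≈ 7.2192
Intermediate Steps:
w = -194 (w = 2*(-97) = -194)
y(L, A) = 5*A² (y(L, A) = A²*5 = 5*A²)
y(w, 28)/543 = (5*28²)/543 = (5*784)*(1/543) = 3920*(1/543) = 3920/543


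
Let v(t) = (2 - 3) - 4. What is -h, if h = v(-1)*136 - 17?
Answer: 697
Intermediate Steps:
v(t) = -5 (v(t) = -1 - 4 = -5)
h = -697 (h = -5*136 - 17 = -680 - 17 = -697)
-h = -1*(-697) = 697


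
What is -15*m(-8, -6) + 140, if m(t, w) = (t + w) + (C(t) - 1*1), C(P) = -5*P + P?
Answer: -115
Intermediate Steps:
C(P) = -4*P
m(t, w) = -1 + w - 3*t (m(t, w) = (t + w) + (-4*t - 1*1) = (t + w) + (-4*t - 1) = (t + w) + (-1 - 4*t) = -1 + w - 3*t)
-15*m(-8, -6) + 140 = -15*(-1 - 6 - 3*(-8)) + 140 = -15*(-1 - 6 + 24) + 140 = -15*17 + 140 = -255 + 140 = -115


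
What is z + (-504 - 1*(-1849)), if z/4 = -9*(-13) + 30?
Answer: 1933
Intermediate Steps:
z = 588 (z = 4*(-9*(-13) + 30) = 4*(117 + 30) = 4*147 = 588)
z + (-504 - 1*(-1849)) = 588 + (-504 - 1*(-1849)) = 588 + (-504 + 1849) = 588 + 1345 = 1933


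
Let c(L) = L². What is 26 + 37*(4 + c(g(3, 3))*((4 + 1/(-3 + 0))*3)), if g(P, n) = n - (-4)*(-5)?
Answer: 117797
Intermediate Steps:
g(P, n) = -20 + n (g(P, n) = n - 1*20 = n - 20 = -20 + n)
26 + 37*(4 + c(g(3, 3))*((4 + 1/(-3 + 0))*3)) = 26 + 37*(4 + (-20 + 3)²*((4 + 1/(-3 + 0))*3)) = 26 + 37*(4 + (-17)²*((4 + 1/(-3))*3)) = 26 + 37*(4 + 289*((4 - ⅓)*3)) = 26 + 37*(4 + 289*((11/3)*3)) = 26 + 37*(4 + 289*11) = 26 + 37*(4 + 3179) = 26 + 37*3183 = 26 + 117771 = 117797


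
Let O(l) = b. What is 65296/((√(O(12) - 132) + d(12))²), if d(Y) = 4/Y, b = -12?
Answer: 587664/(1 + 36*I)² ≈ -452.4 - 25.153*I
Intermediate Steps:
O(l) = -12
65296/((√(O(12) - 132) + d(12))²) = 65296/((√(-12 - 132) + 4/12)²) = 65296/((√(-144) + 4*(1/12))²) = 65296/((12*I + ⅓)²) = 65296/((⅓ + 12*I)²) = 65296/(⅓ + 12*I)²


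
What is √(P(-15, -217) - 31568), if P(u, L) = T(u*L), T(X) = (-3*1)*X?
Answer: I*√41333 ≈ 203.31*I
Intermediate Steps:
T(X) = -3*X
P(u, L) = -3*L*u (P(u, L) = -3*u*L = -3*L*u)
√(P(-15, -217) - 31568) = √(-3*(-217)*(-15) - 31568) = √(-9765 - 31568) = √(-41333) = I*√41333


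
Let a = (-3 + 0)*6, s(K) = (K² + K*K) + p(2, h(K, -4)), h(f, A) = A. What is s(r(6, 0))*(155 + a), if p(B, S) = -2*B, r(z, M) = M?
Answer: -548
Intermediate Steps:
s(K) = -4 + 2*K² (s(K) = (K² + K*K) - 2*2 = (K² + K²) - 4 = 2*K² - 4 = -4 + 2*K²)
a = -18 (a = -3*6 = -18)
s(r(6, 0))*(155 + a) = (-4 + 2*0²)*(155 - 18) = (-4 + 2*0)*137 = (-4 + 0)*137 = -4*137 = -548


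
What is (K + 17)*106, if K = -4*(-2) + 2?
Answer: 2862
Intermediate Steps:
K = 10 (K = 8 + 2 = 10)
(K + 17)*106 = (10 + 17)*106 = 27*106 = 2862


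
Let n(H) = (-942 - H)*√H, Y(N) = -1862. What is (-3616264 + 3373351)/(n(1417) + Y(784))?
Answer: -3076898/53618839 + 27287227*√1417/375331873 ≈ 2.6793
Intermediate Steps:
n(H) = √H*(-942 - H)
(-3616264 + 3373351)/(n(1417) + Y(784)) = (-3616264 + 3373351)/(√1417*(-942 - 1*1417) - 1862) = -242913/(√1417*(-942 - 1417) - 1862) = -242913/(√1417*(-2359) - 1862) = -242913/(-2359*√1417 - 1862) = -242913/(-1862 - 2359*√1417)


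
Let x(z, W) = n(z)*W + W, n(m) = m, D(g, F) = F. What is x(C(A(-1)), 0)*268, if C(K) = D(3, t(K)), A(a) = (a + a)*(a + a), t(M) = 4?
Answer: 0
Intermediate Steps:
A(a) = 4*a² (A(a) = (2*a)*(2*a) = 4*a²)
C(K) = 4
x(z, W) = W + W*z (x(z, W) = z*W + W = W*z + W = W + W*z)
x(C(A(-1)), 0)*268 = (0*(1 + 4))*268 = (0*5)*268 = 0*268 = 0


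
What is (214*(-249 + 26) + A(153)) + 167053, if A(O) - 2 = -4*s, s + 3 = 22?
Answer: 119257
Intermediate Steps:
s = 19 (s = -3 + 22 = 19)
A(O) = -74 (A(O) = 2 - 4*19 = 2 - 76 = -74)
(214*(-249 + 26) + A(153)) + 167053 = (214*(-249 + 26) - 74) + 167053 = (214*(-223) - 74) + 167053 = (-47722 - 74) + 167053 = -47796 + 167053 = 119257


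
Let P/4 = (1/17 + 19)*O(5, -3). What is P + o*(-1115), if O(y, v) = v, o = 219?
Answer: -4155033/17 ≈ -2.4441e+5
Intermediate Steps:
P = -3888/17 (P = 4*((1/17 + 19)*(-3)) = 4*((324/17)*(-3)) = 4*(-972/17) = -3888/17 ≈ -228.71)
P + o*(-1115) = -3888/17 + 219*(-1115) = -3888/17 - 244185 = -4155033/17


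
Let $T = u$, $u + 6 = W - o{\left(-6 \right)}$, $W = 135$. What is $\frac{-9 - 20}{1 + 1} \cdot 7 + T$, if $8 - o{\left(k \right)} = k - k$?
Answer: $\frac{39}{2} \approx 19.5$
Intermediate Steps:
$o{\left(k \right)} = 8$ ($o{\left(k \right)} = 8 - \left(k - k\right) = 8 - 0 = 8 + 0 = 8$)
$u = 121$ ($u = -6 + \left(135 - 8\right) = -6 + 127 = 121$)
$T = 121$
$\frac{-9 - 20}{1 + 1} \cdot 7 + T = \frac{-9 - 20}{1 + 1} \cdot 7 + 121 = - \frac{29}{2} \cdot 7 + 121 = \left(-29\right) \frac{1}{2} \cdot 7 + 121 = \left(- \frac{29}{2}\right) 7 + 121 = - \frac{203}{2} + 121 = \frac{39}{2}$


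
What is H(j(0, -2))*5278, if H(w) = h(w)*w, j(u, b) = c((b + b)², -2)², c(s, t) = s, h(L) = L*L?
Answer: 88550146048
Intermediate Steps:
h(L) = L²
j(u, b) = 16*b⁴ (j(u, b) = ((b + b)²)² = ((2*b)²)² = (4*b²)² = 16*b⁴)
H(w) = w³ (H(w) = w²*w = w³)
H(j(0, -2))*5278 = (16*(-2)⁴)³*5278 = (16*16)³*5278 = 256³*5278 = 16777216*5278 = 88550146048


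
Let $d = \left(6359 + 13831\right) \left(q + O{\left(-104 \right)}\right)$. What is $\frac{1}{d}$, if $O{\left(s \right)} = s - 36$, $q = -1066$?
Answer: $- \frac{1}{24349140} \approx -4.1069 \cdot 10^{-8}$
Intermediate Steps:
$O{\left(s \right)} = -36 + s$ ($O{\left(s \right)} = s - 36 = -36 + s$)
$d = -24349140$ ($d = \left(6359 + 13831\right) \left(-1066 - 140\right) = 20190 \left(-1066 - 140\right) = 20190 \left(-1206\right) = -24349140$)
$\frac{1}{d} = \frac{1}{-24349140} = - \frac{1}{24349140}$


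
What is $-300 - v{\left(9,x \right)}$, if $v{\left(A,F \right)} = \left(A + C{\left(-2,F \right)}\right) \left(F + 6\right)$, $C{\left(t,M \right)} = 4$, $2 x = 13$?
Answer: $- \frac{925}{2} \approx -462.5$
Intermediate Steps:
$x = \frac{13}{2}$ ($x = \frac{1}{2} \cdot 13 = \frac{13}{2} \approx 6.5$)
$v{\left(A,F \right)} = \left(4 + A\right) \left(6 + F\right)$ ($v{\left(A,F \right)} = \left(A + 4\right) \left(F + 6\right) = \left(4 + A\right) \left(6 + F\right)$)
$-300 - v{\left(9,x \right)} = -300 - \left(24 + 4 \cdot \frac{13}{2} + 6 \cdot 9 + 9 \cdot \frac{13}{2}\right) = -300 - \left(24 + 26 + 54 + \frac{117}{2}\right) = -300 - \frac{325}{2} = - \frac{925}{2}$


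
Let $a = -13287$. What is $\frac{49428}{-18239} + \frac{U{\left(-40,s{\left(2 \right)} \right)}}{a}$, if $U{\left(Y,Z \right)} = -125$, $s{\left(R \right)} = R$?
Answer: $- \frac{654469961}{242341593} \approx -2.7006$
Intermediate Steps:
$\frac{49428}{-18239} + \frac{U{\left(-40,s{\left(2 \right)} \right)}}{a} = \frac{49428}{-18239} - \frac{125}{-13287} = 49428 \left(- \frac{1}{18239}\right) - - \frac{125}{13287} = - \frac{49428}{18239} + \frac{125}{13287} = - \frac{654469961}{242341593}$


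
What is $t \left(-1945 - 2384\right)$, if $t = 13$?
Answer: $-56277$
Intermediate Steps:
$t \left(-1945 - 2384\right) = 13 \left(-1945 - 2384\right) = 13 \left(-4329\right) = -56277$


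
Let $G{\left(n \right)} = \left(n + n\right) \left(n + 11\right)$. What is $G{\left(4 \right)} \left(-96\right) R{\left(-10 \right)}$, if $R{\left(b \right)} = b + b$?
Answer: $230400$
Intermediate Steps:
$G{\left(n \right)} = 2 n \left(11 + n\right)$
$R{\left(b \right)} = 2 b$
$G{\left(4 \right)} \left(-96\right) R{\left(-10 \right)} = 2 \cdot 4 \left(11 + 4\right) \left(-96\right) 2 \left(-10\right) = 2 \cdot 4 \cdot 15 \left(-96\right) \left(-20\right) = 120 \left(-96\right) \left(-20\right) = \left(-11520\right) \left(-20\right) = 230400$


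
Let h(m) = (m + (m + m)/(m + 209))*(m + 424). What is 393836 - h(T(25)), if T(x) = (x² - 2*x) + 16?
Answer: -16602293/80 ≈ -2.0753e+5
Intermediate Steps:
T(x) = 16 + x² - 2*x
h(m) = (424 + m)*(m + 2*m/(209 + m)) (h(m) = (m + (2*m)/(209 + m))*(424 + m) = (m + 2*m/(209 + m))*(424 + m) = (424 + m)*(m + 2*m/(209 + m)))
393836 - h(T(25)) = 393836 - (16 + 25² - 2*25)*(89464 + (16 + 25² - 2*25)² + 635*(16 + 25² - 2*25))/(209 + (16 + 25² - 2*25)) = 393836 - (16 + 625 - 50)*(89464 + (16 + 625 - 50)² + 635*(16 + 625 - 50))/(209 + (16 + 625 - 50)) = 393836 - 591*(89464 + 591² + 635*591)/(209 + 591) = 393836 - 591*(89464 + 349281 + 375285)/800 = 393836 - 591*814030/800 = 393836 - 1*48109173/80 = 393836 - 48109173/80 = -16602293/80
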